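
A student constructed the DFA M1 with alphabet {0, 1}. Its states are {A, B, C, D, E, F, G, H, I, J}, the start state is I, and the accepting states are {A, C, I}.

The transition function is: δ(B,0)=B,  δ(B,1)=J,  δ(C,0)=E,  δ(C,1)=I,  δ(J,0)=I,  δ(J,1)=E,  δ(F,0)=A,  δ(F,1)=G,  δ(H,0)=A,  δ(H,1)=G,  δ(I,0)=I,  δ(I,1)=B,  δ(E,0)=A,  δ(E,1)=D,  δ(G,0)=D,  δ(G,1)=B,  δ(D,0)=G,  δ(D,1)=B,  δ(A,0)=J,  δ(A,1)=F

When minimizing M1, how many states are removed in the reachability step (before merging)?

2

BFS from I reaches {A, B, D, E, F, G, I, J}; the 2 state(s) C, H are never visited.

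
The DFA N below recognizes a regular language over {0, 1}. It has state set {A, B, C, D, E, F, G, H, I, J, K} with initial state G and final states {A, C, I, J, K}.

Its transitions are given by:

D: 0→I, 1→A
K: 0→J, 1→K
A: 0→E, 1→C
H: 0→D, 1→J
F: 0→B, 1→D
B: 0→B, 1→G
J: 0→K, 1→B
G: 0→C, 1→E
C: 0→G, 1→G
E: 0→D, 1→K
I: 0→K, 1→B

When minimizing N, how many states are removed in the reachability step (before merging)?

No path from G leads to F, H; the other 9 states are all reachable.

2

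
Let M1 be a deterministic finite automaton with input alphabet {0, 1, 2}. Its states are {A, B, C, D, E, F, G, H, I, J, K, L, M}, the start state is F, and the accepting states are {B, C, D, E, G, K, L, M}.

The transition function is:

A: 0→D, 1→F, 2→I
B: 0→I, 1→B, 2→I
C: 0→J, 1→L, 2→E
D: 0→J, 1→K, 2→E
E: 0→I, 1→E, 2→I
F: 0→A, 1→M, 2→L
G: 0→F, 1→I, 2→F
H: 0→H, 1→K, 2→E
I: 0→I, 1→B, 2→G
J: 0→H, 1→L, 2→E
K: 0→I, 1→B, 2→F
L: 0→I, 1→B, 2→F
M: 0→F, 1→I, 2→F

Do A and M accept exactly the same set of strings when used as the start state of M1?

Reachable states from the start: {A,B,D,E,F,G,H,I,J,K,L,M}. Unreachable: {C} — drop them.
Initial partition by acceptance: {B,D,E,G,K,L,M} | {A,F,H,I,J}.
Split {B,D,E,G,K,L,M} by δ(·,1) → {B,D,E,K,L} and {G,M}.
On input 2, block {B,D,E,K,L} splits into {B,E,K,L} and {D}.
Refine {A,F,H,I,J} on symbol 0: members go to different blocks, giving {F,H,I,J} and {A}.
Split {F,H,I,J} by δ(·,0) → {H,I,J} and {F}.
Split {B,E,K,L} by δ(·,2) → {B,E} and {K,L}.
Refine {H,I,J} on symbol 1: members go to different blocks, giving {H,J} and {I}.
No further refinement is possible. Final partition (8 blocks): {B,E} | {H,J} | {G,M} | {D} | {A} | {F} | {K,L} | {I}.
A and M end up in different blocks, so they are distinguishable. For instance, the string 'ε' is accepted from only M.

No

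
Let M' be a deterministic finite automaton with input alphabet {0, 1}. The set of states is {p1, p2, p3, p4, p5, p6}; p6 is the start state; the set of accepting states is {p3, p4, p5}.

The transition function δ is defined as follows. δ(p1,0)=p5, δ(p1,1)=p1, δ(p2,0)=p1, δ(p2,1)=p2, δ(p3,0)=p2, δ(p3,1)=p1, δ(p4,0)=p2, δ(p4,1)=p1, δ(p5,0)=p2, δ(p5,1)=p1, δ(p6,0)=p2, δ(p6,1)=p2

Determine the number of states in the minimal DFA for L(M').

Reachable states from the start: {p1,p2,p5,p6}. Unreachable: {p3,p4} — drop them.
P0 = {p5} | {p1,p2,p6}.
Refine {p1,p2,p6} on symbol 0: members go to different blocks, giving {p2,p6} and {p1}.
Refine {p2,p6} on symbol 0: members go to different blocks, giving {p2} and {p6}.
Stable partition: {p5} | {p2} | {p1} | {p6} — 4 equivalence classes.

4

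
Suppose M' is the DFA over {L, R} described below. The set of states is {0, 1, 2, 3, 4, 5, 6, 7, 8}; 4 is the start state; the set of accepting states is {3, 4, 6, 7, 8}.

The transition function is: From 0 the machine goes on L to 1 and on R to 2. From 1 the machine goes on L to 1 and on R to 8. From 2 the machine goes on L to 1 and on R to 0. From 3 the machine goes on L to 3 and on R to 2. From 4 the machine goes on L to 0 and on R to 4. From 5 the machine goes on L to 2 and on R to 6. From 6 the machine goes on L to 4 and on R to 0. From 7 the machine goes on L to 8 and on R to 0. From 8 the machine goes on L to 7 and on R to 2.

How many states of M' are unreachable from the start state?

3

BFS from 4 reaches {0, 1, 2, 4, 7, 8}; the 3 state(s) 3, 5, 6 are never visited.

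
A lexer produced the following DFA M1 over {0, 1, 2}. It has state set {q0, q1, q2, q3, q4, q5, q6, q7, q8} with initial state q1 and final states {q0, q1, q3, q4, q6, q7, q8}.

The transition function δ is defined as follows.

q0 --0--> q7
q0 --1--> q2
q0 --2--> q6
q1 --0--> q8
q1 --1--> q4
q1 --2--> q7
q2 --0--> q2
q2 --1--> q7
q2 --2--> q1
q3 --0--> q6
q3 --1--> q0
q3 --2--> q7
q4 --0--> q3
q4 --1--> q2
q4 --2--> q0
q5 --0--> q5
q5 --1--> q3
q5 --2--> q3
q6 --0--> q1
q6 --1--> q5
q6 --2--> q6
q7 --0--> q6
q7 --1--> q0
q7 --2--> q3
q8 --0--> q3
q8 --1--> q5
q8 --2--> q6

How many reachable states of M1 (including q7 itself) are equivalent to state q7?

3

Every state is reachable, so we keep all 9.
Start with accepting vs non-accepting: {q0,q1,q3,q4,q6,q7,q8} | {q2,q5}.
Split {q0,q1,q3,q4,q6,q7,q8} by δ(·,1) → {q0,q4,q6,q8} and {q1,q3,q7}.
No further refinement is possible. Final partition (3 blocks): {q0,q4,q6,q8} | {q2,q5} | {q1,q3,q7}.
The equivalence class containing q7 is {q1,q3,q7}, of size 3.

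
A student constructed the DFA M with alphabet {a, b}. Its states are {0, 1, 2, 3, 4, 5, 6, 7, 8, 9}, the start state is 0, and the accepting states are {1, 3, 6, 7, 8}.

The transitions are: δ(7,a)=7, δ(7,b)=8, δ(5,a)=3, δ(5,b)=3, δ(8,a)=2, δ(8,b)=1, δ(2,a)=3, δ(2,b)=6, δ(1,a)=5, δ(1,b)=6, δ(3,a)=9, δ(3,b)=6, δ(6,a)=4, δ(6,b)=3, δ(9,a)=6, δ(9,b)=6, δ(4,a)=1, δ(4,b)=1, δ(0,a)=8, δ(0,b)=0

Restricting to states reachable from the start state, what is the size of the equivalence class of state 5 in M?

4

First remove the unreachable states {7}; 9 states remain.
Initial partition by acceptance: {1,3,6,8} | {0,2,4,5,9}.
On input b, block {0,2,4,5,9} splits into {2,4,5,9} and {0}.
Stable partition: {1,3,6,8} | {2,4,5,9} | {0} — 3 equivalence classes.
State 5 belongs to the block {2,4,5,9}, which has 4 states.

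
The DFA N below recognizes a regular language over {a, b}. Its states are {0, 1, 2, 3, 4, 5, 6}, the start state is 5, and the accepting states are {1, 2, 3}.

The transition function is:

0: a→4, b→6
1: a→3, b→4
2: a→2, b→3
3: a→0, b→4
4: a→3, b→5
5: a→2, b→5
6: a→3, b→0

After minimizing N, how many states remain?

6

Reachable states from the start: {0,2,3,4,5,6}. Unreachable: {1} — drop them.
P0 = {2,3} | {0,4,5,6}.
Refine {2,3} on symbol a: members go to different blocks, giving {2} and {3}.
Refine {0,4,5,6} on symbol a: members go to different blocks, giving {4,6} and {0} and {5}.
Refine {4,6} on symbol b: members go to different blocks, giving {4} and {6}.
No further refinement is possible. Final partition (6 blocks): {2} | {4} | {3} | {0} | {5} | {6}.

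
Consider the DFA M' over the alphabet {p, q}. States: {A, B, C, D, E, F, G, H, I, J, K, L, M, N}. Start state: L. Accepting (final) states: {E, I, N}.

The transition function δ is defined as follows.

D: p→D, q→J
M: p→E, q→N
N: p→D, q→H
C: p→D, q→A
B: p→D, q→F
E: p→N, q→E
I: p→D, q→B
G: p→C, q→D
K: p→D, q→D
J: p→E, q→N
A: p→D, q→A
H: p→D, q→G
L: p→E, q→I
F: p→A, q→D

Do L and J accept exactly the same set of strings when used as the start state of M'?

Yes

Reachable states from the start: {A,B,C,D,E,F,G,H,I,J,L,N}. Unreachable: {K,M} — drop them.
Start with accepting vs non-accepting: {E,I,N} | {A,B,C,D,F,G,H,J,L}.
On input p, block {E,I,N} splits into {I,N} and {E}.
Split {A,B,C,D,F,G,H,J,L} by δ(·,p) → {A,B,C,D,F,G,H} and {J,L}.
Split {A,B,C,D,F,G,H} by δ(·,q) → {A,B,C,F,G,H} and {D}.
On input p, block {A,B,C,F,G,H} splits into {A,B,C,H} and {F,G}.
Refine {A,B,C,H} on symbol q: members go to different blocks, giving {A,C} and {B,H}.
No further refinement is possible. Final partition (7 blocks): {I,N} | {A,C} | {E} | {J,L} | {D} | {F,G} | {B,H}.
L and J lie in the same block of the stable partition, so they are equivalent — no string distinguishes them.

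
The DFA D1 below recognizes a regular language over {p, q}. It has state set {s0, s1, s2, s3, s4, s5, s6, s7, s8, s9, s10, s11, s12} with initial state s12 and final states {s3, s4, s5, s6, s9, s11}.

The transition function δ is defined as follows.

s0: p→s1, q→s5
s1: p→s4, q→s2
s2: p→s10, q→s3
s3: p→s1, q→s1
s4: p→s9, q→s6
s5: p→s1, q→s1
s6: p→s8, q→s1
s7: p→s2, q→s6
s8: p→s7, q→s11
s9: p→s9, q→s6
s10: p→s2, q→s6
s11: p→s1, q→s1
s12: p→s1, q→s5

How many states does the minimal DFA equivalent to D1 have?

7

Reachable states from the start: {s1,s2,s3,s4,s5,s6,s7,s8,s9,s10,s11,s12}. Unreachable: {s0} — drop them.
P0 = {s3,s4,s5,s6,s9,s11} | {s1,s2,s7,s8,s10,s12}.
On input p, block {s3,s4,s5,s6,s9,s11} splits into {s3,s5,s6,s11} and {s4,s9}.
Refine {s1,s2,s7,s8,s10,s12} on symbol p: members go to different blocks, giving {s2,s7,s8,s10,s12} and {s1}.
On input p, block {s3,s5,s6,s11} splits into {s3,s5,s11} and {s6}.
Split {s2,s7,s8,s10,s12} by δ(·,p) → {s2,s7,s8,s10} and {s12}.
Refine {s2,s7,s8,s10} on symbol q: members go to different blocks, giving {s2,s8} and {s7,s10}.
No further refinement is possible. Final partition (7 blocks): {s3,s5,s11} | {s2,s8} | {s4,s9} | {s1} | {s6} | {s12} | {s7,s10}.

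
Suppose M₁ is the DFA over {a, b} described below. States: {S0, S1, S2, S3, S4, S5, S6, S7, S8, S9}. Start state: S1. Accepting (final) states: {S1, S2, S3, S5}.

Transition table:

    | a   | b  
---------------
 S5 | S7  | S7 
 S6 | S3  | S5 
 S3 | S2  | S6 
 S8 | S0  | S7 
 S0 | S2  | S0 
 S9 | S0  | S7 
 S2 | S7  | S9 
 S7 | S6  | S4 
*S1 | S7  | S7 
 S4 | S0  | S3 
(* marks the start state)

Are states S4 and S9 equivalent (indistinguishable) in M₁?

No

Reachable states from the start: {S0,S1,S2,S3,S4,S5,S6,S7,S9}. Unreachable: {S8} — drop them.
P0 = {S1,S2,S3,S5} | {S0,S4,S6,S7,S9}.
Split {S1,S2,S3,S5} by δ(·,a) → {S1,S2,S5} and {S3}.
Split {S0,S4,S6,S7,S9} by δ(·,a) → {S4,S7,S9} and {S0} and {S6}.
On input a, block {S4,S7,S9} splits into {S4,S9} and {S7}.
Split {S1,S2,S5} by δ(·,b) → {S1,S5} and {S2}.
On input b, block {S4,S9} splits into {S4} and {S9}.
No further refinement is possible. Final partition (8 blocks): {S1,S5} | {S4} | {S3} | {S0} | {S6} | {S7} | {S2} | {S9}.
S4 and S9 end up in different blocks, so they are distinguishable. For instance, the string 'b' is accepted from only S4.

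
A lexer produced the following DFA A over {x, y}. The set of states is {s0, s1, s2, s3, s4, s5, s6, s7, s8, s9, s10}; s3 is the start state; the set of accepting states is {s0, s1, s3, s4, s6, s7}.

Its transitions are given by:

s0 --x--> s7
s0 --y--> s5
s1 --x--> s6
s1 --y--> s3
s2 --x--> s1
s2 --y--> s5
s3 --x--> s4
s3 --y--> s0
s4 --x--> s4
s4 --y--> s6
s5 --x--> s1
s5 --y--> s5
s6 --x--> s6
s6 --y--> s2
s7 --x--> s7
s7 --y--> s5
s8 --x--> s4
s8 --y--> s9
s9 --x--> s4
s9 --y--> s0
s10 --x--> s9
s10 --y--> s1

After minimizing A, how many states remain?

Reachable states from the start: {s0,s1,s2,s3,s4,s5,s6,s7}. Unreachable: {s8,s9,s10} — drop them.
Initial partition by acceptance: {s0,s1,s3,s4,s6,s7} | {s2,s5}.
Split {s0,s1,s3,s4,s6,s7} by δ(·,y) → {s0,s6,s7} and {s1,s3,s4}.
On input x, block {s1,s3,s4} splits into {s3,s4} and {s1}.
No further refinement is possible. Final partition (4 blocks): {s0,s6,s7} | {s2,s5} | {s3,s4} | {s1}.

4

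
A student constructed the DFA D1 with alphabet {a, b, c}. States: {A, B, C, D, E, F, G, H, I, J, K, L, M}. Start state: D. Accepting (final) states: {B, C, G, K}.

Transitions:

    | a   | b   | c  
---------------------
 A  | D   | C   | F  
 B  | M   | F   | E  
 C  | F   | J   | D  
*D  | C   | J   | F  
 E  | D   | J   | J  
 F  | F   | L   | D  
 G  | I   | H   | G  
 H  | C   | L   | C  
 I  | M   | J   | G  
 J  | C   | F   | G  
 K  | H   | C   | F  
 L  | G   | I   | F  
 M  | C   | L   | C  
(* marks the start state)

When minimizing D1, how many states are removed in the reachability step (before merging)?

No path from D leads to A, B, E, K; the other 9 states are all reachable.

4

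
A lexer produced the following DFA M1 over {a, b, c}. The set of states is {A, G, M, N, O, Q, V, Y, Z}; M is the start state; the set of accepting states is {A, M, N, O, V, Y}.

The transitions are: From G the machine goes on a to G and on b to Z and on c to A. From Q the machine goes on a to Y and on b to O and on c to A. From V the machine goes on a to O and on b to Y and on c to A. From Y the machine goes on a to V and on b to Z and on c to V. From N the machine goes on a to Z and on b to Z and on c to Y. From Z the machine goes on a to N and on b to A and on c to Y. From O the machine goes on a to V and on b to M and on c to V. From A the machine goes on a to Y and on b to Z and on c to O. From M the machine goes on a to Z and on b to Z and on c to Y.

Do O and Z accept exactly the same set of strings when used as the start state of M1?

Reachable states from the start: {A,M,N,O,V,Y,Z}. Unreachable: {G,Q} — drop them.
Start with accepting vs non-accepting: {A,M,N,O,V,Y} | {Z}.
On input a, block {A,M,N,O,V,Y} splits into {A,O,V,Y} and {M,N}.
Refine {A,O,V,Y} on symbol b: members go to different blocks, giving {A,Y} and {V} and {O}.
On input a, block {A,Y} splits into {Y} and {A}.
Stable partition: {Y} | {Z} | {M,N} | {V} | {O} | {A} — 6 equivalence classes.
O and Z end up in different blocks, so they are distinguishable. For instance, the string 'ε' is accepted from only O.

No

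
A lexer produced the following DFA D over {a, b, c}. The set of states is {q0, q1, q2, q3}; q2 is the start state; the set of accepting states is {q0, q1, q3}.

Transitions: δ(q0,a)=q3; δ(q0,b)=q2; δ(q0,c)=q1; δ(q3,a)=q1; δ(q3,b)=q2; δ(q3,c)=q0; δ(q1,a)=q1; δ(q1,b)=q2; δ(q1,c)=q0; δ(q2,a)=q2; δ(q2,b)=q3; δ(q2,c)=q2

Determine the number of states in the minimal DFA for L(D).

2

All states are reachable from the start state.
P0 = {q0,q1,q3} | {q2}.
Stable partition: {q0,q1,q3} | {q2} — 2 equivalence classes.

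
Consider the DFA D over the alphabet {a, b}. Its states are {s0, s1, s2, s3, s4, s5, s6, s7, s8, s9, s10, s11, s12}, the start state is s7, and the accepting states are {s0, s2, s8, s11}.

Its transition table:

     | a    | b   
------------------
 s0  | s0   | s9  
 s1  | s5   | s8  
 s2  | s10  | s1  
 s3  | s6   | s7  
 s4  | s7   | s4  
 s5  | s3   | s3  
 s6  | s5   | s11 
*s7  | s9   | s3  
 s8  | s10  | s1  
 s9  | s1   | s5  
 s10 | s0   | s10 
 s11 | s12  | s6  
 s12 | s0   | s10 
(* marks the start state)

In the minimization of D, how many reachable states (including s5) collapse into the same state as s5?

States {s2,s4} cannot be reached from the start state, so discard them.
Initial partition by acceptance: {s0,s8,s11} | {s1,s3,s5,s6,s7,s9,s10,s12}.
Split {s0,s8,s11} by δ(·,a) → {s8,s11} and {s0}.
Split {s1,s3,s5,s6,s7,s9,s10,s12} by δ(·,a) → {s1,s3,s5,s6,s7,s9} and {s10,s12}.
On input b, block {s1,s3,s5,s6,s7,s9} splits into {s3,s5,s7,s9} and {s1,s6}.
Refine {s3,s5,s7,s9} on symbol a: members go to different blocks, giving {s3,s9} and {s5,s7}.
The partition is now stable with 6 blocks: {s8,s11} | {s3,s9} | {s0} | {s10,s12} | {s1,s6} | {s5,s7}.
State s5 belongs to the block {s5,s7}, which has 2 states.

2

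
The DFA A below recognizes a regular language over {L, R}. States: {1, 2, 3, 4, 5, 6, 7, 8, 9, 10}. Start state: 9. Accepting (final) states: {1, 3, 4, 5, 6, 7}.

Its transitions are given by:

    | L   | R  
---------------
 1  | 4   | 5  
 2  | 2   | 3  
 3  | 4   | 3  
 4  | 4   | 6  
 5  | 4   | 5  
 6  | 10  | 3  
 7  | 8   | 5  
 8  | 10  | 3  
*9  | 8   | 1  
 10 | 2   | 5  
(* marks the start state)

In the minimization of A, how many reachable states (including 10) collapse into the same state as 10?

First remove the unreachable states {7}; 9 states remain.
Initial partition by acceptance: {1,3,4,5,6} | {2,8,9,10}.
On input L, block {1,3,4,5,6} splits into {1,3,4,5} and {6}.
On input R, block {1,3,4,5} splits into {1,3,5} and {4}.
No further refinement is possible. Final partition (4 blocks): {1,3,5} | {2,8,9,10} | {6} | {4}.
The equivalence class containing 10 is {2,8,9,10}, of size 4.

4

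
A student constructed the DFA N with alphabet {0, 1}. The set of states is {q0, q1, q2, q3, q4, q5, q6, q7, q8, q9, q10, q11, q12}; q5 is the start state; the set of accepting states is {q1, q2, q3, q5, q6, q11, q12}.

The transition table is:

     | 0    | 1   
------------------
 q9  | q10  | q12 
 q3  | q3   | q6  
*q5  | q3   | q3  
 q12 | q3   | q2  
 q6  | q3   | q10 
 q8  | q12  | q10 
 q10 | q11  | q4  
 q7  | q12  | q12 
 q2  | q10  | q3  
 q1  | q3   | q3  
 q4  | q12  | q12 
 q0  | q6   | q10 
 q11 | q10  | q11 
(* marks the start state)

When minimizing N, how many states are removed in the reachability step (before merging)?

5

Starting at q5 and following transitions, the reachable set is {q2, q3, q4, q5, q6, q10, q11, q12}. That leaves q0, q1, q7, q8, q9 unreachable — 5 in total.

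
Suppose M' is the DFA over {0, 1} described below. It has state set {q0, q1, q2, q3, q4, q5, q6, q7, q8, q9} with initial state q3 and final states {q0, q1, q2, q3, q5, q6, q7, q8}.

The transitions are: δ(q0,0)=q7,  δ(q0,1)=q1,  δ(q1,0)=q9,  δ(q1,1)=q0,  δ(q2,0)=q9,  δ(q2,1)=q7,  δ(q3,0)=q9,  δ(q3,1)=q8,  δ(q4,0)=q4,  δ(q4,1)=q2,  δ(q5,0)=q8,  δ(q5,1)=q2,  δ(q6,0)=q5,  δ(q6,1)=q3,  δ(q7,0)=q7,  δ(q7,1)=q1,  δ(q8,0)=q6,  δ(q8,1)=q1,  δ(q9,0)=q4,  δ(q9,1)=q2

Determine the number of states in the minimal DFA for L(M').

3

All states are reachable from the start state.
Start with accepting vs non-accepting: {q0,q1,q2,q3,q5,q6,q7,q8} | {q4,q9}.
Split {q0,q1,q2,q3,q5,q6,q7,q8} by δ(·,0) → {q0,q5,q6,q7,q8} and {q1,q2,q3}.
The partition is now stable with 3 blocks: {q0,q5,q6,q7,q8} | {q4,q9} | {q1,q2,q3}.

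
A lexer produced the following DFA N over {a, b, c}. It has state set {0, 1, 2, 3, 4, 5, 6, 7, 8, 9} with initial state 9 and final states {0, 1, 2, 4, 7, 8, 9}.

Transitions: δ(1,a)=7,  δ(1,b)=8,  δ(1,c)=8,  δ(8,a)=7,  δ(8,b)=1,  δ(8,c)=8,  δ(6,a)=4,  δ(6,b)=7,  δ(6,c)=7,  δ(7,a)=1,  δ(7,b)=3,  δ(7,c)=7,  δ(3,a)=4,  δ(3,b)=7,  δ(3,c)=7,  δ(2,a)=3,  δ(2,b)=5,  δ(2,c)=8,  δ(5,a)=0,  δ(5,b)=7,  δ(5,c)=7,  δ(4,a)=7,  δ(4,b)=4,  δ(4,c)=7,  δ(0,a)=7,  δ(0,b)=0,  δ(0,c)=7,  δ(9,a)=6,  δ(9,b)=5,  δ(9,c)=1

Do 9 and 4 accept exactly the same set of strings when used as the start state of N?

States {2} cannot be reached from the start state, so discard them.
Start with accepting vs non-accepting: {0,1,4,7,8,9} | {3,5,6}.
On input a, block {0,1,4,7,8,9} splits into {0,1,4,7,8} and {9}.
Refine {0,1,4,7,8} on symbol b: members go to different blocks, giving {0,1,4,8} and {7}.
On input c, block {0,1,4,8} splits into {0,4} and {1,8}.
The partition is now stable with 5 blocks: {0,4} | {3,5,6} | {9} | {7} | {1,8}.
9 and 4 end up in different blocks, so they are distinguishable. For instance, the string 'a' is accepted from only 4.

No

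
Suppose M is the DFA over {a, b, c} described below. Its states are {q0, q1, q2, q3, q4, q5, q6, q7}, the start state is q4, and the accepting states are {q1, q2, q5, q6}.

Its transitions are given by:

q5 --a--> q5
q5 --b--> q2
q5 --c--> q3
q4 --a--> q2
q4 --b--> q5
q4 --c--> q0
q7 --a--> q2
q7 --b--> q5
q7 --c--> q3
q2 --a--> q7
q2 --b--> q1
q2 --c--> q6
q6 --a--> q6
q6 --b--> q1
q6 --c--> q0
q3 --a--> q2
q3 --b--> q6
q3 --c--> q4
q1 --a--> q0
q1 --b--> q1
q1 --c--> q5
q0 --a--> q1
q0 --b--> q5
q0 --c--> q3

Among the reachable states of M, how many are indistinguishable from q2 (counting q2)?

P0 = {q1,q2,q5,q6} | {q0,q3,q4,q7}.
Refine {q1,q2,q5,q6} on symbol a: members go to different blocks, giving {q1,q2} and {q5,q6}.
The partition is now stable with 3 blocks: {q1,q2} | {q0,q3,q4,q7} | {q5,q6}.
State q2 belongs to the block {q1,q2}, which has 2 states.

2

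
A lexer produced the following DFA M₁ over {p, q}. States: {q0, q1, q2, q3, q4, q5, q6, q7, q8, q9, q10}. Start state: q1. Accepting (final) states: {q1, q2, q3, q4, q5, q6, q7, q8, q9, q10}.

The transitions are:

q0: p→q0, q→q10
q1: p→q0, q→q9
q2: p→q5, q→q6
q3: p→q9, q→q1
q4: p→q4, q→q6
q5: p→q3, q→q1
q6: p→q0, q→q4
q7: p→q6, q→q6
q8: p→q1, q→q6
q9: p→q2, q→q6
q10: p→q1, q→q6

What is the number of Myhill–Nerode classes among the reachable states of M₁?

First remove the unreachable states {q7,q8}; 9 states remain.
Start with accepting vs non-accepting: {q1,q2,q3,q4,q5,q6,q9,q10} | {q0}.
Refine {q1,q2,q3,q4,q5,q6,q9,q10} on symbol p: members go to different blocks, giving {q2,q3,q4,q5,q9,q10} and {q1,q6}.
On input p, block {q2,q3,q4,q5,q9,q10} splits into {q2,q3,q4,q5,q9} and {q10}.
Stable partition: {q2,q3,q4,q5,q9} | {q0} | {q1,q6} | {q10} — 4 equivalence classes.

4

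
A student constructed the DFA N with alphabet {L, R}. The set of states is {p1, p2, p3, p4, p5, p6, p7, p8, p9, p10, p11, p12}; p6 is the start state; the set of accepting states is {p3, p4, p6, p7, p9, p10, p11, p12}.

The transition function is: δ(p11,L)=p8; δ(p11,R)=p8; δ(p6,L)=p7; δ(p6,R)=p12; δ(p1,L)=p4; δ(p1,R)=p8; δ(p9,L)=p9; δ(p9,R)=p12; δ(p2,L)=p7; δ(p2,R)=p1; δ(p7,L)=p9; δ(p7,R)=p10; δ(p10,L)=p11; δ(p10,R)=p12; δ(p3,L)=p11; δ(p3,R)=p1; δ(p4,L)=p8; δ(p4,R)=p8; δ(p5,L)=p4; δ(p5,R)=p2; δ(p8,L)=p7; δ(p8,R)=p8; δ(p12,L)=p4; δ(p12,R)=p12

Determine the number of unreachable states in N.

4

BFS from p6 reaches {p4, p6, p7, p8, p9, p10, p11, p12}; the 4 state(s) p1, p2, p3, p5 are never visited.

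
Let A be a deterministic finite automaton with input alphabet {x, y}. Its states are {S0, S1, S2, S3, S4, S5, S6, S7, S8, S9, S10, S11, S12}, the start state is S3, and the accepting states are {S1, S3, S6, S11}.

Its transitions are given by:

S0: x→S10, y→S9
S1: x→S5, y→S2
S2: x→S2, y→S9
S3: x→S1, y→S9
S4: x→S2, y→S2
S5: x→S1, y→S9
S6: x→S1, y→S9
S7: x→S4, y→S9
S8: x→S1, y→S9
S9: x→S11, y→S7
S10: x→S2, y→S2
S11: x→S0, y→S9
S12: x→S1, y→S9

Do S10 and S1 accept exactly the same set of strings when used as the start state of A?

States {S6,S8,S12} cannot be reached from the start state, so discard them.
Initial partition by acceptance: {S1,S3,S11} | {S0,S2,S4,S5,S7,S9,S10}.
Refine {S1,S3,S11} on symbol x: members go to different blocks, giving {S1,S11} and {S3}.
On input x, block {S0,S2,S4,S5,S7,S9,S10} splits into {S0,S2,S4,S7,S10} and {S5,S9}.
On input x, block {S1,S11} splits into {S1} and {S11}.
On input y, block {S0,S2,S4,S7,S10} splits into {S0,S2,S7} and {S4,S10}.
Refine {S0,S2,S7} on symbol x: members go to different blocks, giving {S0,S7} and {S2}.
Split {S5,S9} by δ(·,x) → {S5} and {S9}.
No further refinement is possible. Final partition (8 blocks): {S1} | {S0,S7} | {S3} | {S5} | {S11} | {S4,S10} | {S2} | {S9}.
S10 and S1 end up in different blocks, so they are distinguishable. For instance, the string 'ε' is accepted from only S1.

No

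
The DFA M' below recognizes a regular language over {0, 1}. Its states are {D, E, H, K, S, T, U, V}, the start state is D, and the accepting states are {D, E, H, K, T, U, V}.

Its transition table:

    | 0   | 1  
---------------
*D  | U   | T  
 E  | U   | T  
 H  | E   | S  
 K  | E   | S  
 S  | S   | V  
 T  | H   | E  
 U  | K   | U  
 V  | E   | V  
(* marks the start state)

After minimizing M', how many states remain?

Start with accepting vs non-accepting: {D,E,H,K,T,U,V} | {S}.
On input 1, block {D,E,H,K,T,U,V} splits into {D,E,T,U,V} and {H,K}.
Refine {D,E,T,U,V} on symbol 0: members go to different blocks, giving {D,E,V} and {T,U}.
On input 0, block {D,E,V} splits into {D,E} and {V}.
On input 1, block {T,U} splits into {U} and {T}.
Stable partition: {D,E} | {S} | {H,K} | {U} | {V} | {T} — 6 equivalence classes.

6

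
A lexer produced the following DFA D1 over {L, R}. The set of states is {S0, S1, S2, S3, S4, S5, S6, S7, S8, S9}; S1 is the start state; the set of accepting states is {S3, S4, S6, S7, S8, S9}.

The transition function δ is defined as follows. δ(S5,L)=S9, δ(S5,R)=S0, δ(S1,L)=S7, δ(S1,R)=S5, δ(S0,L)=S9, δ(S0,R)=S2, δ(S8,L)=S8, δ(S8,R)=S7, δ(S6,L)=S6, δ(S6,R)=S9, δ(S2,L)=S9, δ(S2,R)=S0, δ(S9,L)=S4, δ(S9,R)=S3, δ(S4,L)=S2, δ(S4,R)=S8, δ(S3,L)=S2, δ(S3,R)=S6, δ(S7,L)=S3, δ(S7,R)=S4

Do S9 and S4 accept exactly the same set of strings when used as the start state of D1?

No

Every state is reachable, so we keep all 10.
Start with accepting vs non-accepting: {S3,S4,S6,S7,S8,S9} | {S0,S1,S2,S5}.
Split {S3,S4,S6,S7,S8,S9} by δ(·,L) → {S6,S7,S8,S9} and {S3,S4}.
Split {S6,S7,S8,S9} by δ(·,L) → {S6,S8} and {S7,S9}.
No further refinement is possible. Final partition (4 blocks): {S6,S8} | {S0,S1,S2,S5} | {S3,S4} | {S7,S9}.
S9 and S4 end up in different blocks, so they are distinguishable. For instance, the string 'L' is accepted from only S9.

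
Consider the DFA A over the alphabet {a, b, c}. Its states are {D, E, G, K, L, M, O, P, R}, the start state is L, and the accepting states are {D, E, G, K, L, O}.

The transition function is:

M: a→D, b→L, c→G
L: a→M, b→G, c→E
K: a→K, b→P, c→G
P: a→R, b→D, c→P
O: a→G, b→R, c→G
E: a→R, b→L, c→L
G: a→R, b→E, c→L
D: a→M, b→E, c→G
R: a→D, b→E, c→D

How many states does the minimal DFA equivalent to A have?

First remove the unreachable states {K,O,P}; 6 states remain.
Initial partition by acceptance: {D,E,G,L} | {M,R}.
Stable partition: {D,E,G,L} | {M,R} — 2 equivalence classes.

2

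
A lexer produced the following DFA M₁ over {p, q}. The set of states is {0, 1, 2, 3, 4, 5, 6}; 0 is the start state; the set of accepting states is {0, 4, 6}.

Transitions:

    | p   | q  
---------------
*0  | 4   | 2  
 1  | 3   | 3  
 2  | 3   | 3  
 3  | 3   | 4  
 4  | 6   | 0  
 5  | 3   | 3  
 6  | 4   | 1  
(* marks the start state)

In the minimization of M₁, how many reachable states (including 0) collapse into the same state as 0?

Reachable states from the start: {0,1,2,3,4,6}. Unreachable: {5} — drop them.
P0 = {0,4,6} | {1,2,3}.
On input q, block {0,4,6} splits into {0,6} and {4}.
Refine {1,2,3} on symbol q: members go to different blocks, giving {1,2} and {3}.
The partition is now stable with 4 blocks: {0,6} | {1,2} | {4} | {3}.
State 0 belongs to the block {0,6}, which has 2 states.

2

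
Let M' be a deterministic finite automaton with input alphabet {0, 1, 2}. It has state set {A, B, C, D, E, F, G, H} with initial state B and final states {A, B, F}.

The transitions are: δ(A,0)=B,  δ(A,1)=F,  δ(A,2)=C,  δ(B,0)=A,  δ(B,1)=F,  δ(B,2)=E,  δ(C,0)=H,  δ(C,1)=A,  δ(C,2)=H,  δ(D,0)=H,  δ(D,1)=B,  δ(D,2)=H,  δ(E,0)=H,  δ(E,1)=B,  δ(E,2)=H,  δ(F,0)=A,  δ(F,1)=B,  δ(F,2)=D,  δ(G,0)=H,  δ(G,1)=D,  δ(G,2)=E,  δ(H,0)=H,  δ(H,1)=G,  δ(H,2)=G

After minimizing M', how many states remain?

4

All states are reachable from the start state.
Start with accepting vs non-accepting: {A,B,F} | {C,D,E,G,H}.
On input 1, block {C,D,E,G,H} splits into {C,D,E} and {G,H}.
On input 1, block {G,H} splits into {G} and {H}.
No further refinement is possible. Final partition (4 blocks): {A,B,F} | {C,D,E} | {G} | {H}.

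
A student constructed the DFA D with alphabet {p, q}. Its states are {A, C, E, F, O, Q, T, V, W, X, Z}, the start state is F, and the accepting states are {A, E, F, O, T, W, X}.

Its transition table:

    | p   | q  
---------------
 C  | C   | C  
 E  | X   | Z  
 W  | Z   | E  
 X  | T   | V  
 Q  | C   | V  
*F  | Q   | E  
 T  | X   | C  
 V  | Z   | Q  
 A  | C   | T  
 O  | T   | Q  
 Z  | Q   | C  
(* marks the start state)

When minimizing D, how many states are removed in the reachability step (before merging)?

3

No path from F leads to A, O, W; the other 8 states are all reachable.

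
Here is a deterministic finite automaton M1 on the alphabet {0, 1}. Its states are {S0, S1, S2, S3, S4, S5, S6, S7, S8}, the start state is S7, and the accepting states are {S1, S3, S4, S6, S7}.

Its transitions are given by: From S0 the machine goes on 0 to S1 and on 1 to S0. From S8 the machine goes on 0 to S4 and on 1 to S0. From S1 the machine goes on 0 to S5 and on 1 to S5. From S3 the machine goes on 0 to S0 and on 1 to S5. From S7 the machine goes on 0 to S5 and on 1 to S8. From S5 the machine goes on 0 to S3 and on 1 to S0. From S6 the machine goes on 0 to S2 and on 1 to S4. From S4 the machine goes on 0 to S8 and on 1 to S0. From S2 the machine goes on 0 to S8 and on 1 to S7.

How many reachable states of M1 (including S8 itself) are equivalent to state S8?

First remove the unreachable states {S2,S6}; 7 states remain.
Initial partition by acceptance: {S1,S3,S4,S7} | {S0,S5,S8}.
Stable partition: {S1,S3,S4,S7} | {S0,S5,S8} — 2 equivalence classes.
State S8 belongs to the block {S0,S5,S8}, which has 3 states.

3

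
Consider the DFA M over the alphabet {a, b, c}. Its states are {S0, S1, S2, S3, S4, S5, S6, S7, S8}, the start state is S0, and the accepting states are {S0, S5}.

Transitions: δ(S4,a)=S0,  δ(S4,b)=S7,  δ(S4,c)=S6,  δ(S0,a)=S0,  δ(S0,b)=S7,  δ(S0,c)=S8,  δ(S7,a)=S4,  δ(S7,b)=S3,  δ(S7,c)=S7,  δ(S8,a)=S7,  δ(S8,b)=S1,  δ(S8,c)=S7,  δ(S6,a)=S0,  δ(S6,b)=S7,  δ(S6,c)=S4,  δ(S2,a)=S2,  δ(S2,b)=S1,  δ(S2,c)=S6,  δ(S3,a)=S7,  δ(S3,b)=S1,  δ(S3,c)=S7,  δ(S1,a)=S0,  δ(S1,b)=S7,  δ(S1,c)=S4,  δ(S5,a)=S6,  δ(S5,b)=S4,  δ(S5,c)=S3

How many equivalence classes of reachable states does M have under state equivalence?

4

Reachable states from the start: {S0,S1,S3,S4,S6,S7,S8}. Unreachable: {S2,S5} — drop them.
P0 = {S0} | {S1,S3,S4,S6,S7,S8}.
Split {S1,S3,S4,S6,S7,S8} by δ(·,a) → {S1,S4,S6} and {S3,S7,S8}.
Refine {S3,S7,S8} on symbol a: members go to different blocks, giving {S3,S8} and {S7}.
The partition is now stable with 4 blocks: {S0} | {S1,S4,S6} | {S3,S8} | {S7}.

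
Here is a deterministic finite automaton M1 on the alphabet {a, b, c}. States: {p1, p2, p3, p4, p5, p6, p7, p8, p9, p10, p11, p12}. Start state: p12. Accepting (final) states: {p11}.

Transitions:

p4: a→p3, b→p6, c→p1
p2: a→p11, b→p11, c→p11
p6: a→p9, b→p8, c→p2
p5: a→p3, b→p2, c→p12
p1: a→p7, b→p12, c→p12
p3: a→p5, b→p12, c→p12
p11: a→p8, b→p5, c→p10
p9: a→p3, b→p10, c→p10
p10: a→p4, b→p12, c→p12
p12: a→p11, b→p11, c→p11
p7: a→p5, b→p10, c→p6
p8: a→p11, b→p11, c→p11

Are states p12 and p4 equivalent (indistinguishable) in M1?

No

P0 = {p11} | {p1,p2,p3,p4,p5,p6,p7,p8,p9,p10,p12}.
Split {p1,p2,p3,p4,p5,p6,p7,p8,p9,p10,p12} by δ(·,a) → {p1,p3,p4,p5,p6,p7,p9,p10} and {p2,p8,p12}.
Split {p1,p3,p4,p5,p6,p7,p9,p10} by δ(·,b) → {p1,p3,p5,p6,p10} and {p4,p7,p9}.
On input a, block {p1,p3,p5,p6,p10} splits into {p1,p6,p10} and {p3,p5}.
No further refinement is possible. Final partition (5 blocks): {p11} | {p1,p6,p10} | {p2,p8,p12} | {p4,p7,p9} | {p3,p5}.
p12 and p4 end up in different blocks, so they are distinguishable. For instance, the string 'a' is accepted from only p12.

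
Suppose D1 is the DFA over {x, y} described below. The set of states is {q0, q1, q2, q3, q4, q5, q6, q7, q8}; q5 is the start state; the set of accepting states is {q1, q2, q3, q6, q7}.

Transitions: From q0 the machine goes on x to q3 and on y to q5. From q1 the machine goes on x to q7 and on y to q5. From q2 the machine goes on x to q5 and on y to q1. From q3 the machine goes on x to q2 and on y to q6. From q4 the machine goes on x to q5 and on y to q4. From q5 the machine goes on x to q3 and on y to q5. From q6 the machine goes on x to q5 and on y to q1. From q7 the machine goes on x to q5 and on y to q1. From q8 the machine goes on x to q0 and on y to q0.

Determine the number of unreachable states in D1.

3

No path from q5 leads to q0, q4, q8; the other 6 states are all reachable.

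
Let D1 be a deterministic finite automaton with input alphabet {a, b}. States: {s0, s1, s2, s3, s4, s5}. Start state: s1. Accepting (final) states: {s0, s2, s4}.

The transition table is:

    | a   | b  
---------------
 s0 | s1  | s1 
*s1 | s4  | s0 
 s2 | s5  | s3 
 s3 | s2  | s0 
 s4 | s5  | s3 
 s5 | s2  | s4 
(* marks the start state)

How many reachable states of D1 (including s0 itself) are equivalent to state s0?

Initial partition by acceptance: {s0,s2,s4} | {s1,s3,s5}.
No further refinement is possible. Final partition (2 blocks): {s0,s2,s4} | {s1,s3,s5}.
The equivalence class containing s0 is {s0,s2,s4}, of size 3.

3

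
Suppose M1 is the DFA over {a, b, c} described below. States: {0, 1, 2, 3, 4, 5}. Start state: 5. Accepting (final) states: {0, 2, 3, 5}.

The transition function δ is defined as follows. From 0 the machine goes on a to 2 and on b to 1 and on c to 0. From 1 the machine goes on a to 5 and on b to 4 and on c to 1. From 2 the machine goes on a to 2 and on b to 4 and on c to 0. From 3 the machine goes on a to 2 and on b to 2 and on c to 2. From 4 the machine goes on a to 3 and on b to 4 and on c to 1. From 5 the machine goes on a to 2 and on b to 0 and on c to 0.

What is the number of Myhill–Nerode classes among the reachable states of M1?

3

Every state is reachable, so we keep all 6.
Start with accepting vs non-accepting: {0,2,3,5} | {1,4}.
Refine {0,2,3,5} on symbol b: members go to different blocks, giving {0,2} and {3,5}.
No further refinement is possible. Final partition (3 blocks): {0,2} | {1,4} | {3,5}.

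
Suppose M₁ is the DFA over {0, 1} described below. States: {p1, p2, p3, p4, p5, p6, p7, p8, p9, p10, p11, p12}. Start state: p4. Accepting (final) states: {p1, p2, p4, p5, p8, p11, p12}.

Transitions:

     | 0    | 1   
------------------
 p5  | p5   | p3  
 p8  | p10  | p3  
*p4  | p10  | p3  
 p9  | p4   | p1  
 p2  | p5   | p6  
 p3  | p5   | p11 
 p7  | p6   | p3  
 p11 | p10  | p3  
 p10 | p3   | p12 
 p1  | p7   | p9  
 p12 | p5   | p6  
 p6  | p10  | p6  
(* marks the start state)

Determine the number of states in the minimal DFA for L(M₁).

States {p1,p2,p7,p8,p9} cannot be reached from the start state, so discard them.
Initial partition by acceptance: {p4,p5,p11,p12} | {p3,p6,p10}.
Refine {p4,p5,p11,p12} on symbol 0: members go to different blocks, giving {p4,p11} and {p5,p12}.
Refine {p3,p6,p10} on symbol 0: members go to different blocks, giving {p6,p10} and {p3}.
On input 0, block {p6,p10} splits into {p6} and {p10}.
Split {p5,p12} by δ(·,1) → {p5} and {p12}.
Stable partition: {p4,p11} | {p6} | {p5} | {p3} | {p10} | {p12} — 6 equivalence classes.

6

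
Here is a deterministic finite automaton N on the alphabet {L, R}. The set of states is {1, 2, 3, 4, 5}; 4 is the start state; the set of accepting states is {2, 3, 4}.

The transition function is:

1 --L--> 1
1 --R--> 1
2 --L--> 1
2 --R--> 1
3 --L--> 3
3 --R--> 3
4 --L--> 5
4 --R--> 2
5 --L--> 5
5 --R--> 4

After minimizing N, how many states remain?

First remove the unreachable states {3}; 4 states remain.
Initial partition by acceptance: {2,4} | {1,5}.
Refine {2,4} on symbol R: members go to different blocks, giving {2} and {4}.
On input R, block {1,5} splits into {1} and {5}.
No further refinement is possible. Final partition (4 blocks): {2} | {1} | {4} | {5}.

4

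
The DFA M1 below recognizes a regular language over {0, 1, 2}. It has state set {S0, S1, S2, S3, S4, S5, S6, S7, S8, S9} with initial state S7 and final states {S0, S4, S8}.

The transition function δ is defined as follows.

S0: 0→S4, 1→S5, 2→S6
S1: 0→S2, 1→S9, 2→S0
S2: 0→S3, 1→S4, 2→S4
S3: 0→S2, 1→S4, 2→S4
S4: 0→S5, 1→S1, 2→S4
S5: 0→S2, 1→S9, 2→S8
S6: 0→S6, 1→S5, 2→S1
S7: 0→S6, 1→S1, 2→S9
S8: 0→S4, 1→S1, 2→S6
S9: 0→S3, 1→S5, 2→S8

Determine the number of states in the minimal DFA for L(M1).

5

Every state is reachable, so we keep all 10.
P0 = {S0,S4,S8} | {S1,S2,S3,S5,S6,S7,S9}.
Split {S0,S4,S8} by δ(·,0) → {S0,S8} and {S4}.
On input 1, block {S1,S2,S3,S5,S6,S7,S9} splits into {S1,S5,S6,S7,S9} and {S2,S3}.
Split {S1,S5,S6,S7,S9} by δ(·,0) → {S1,S5,S9} and {S6,S7}.
No further refinement is possible. Final partition (5 blocks): {S0,S8} | {S1,S5,S9} | {S4} | {S2,S3} | {S6,S7}.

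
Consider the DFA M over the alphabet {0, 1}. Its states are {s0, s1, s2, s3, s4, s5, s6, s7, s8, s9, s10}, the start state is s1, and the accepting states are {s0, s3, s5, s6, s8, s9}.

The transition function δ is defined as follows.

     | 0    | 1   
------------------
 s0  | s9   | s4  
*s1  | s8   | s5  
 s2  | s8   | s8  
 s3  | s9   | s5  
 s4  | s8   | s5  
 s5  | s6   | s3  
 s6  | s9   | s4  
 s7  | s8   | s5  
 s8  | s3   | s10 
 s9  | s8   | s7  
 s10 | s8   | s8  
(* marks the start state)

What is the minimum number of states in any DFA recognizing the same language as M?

7

Reachable states from the start: {s1,s3,s4,s5,s6,s7,s8,s9,s10}. Unreachable: {s0,s2} — drop them.
Start with accepting vs non-accepting: {s3,s5,s6,s8,s9} | {s1,s4,s7,s10}.
Refine {s3,s5,s6,s8,s9} on symbol 1: members go to different blocks, giving {s6,s8,s9} and {s3,s5}.
Refine {s6,s8,s9} on symbol 0: members go to different blocks, giving {s6,s9} and {s8}.
Split {s6,s9} by δ(·,0) → {s6} and {s9}.
On input 1, block {s1,s4,s7,s10} splits into {s1,s4,s7} and {s10}.
Split {s3,s5} by δ(·,0) → {s3} and {s5}.
No further refinement is possible. Final partition (7 blocks): {s6} | {s1,s4,s7} | {s3} | {s8} | {s9} | {s10} | {s5}.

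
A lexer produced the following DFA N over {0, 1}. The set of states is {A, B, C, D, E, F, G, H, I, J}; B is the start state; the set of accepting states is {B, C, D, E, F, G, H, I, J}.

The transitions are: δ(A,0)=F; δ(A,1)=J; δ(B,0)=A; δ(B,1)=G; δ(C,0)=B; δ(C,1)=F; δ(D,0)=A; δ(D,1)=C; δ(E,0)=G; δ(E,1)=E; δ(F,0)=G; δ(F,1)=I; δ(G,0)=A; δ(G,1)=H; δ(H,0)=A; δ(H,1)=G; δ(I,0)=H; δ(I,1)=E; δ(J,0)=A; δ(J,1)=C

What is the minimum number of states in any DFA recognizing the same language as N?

4

States {D} cannot be reached from the start state, so discard them.
Start with accepting vs non-accepting: {B,C,E,F,G,H,I,J} | {A}.
Refine {B,C,E,F,G,H,I,J} on symbol 0: members go to different blocks, giving {B,G,H,J} and {C,E,F,I}.
Split {B,G,H,J} by δ(·,1) → {B,G,H} and {J}.
No further refinement is possible. Final partition (4 blocks): {B,G,H} | {A} | {C,E,F,I} | {J}.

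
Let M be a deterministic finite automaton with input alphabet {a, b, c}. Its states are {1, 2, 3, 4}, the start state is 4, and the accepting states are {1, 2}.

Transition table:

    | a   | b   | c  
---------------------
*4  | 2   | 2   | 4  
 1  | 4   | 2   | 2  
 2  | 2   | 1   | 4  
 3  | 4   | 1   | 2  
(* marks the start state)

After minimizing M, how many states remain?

Reachable states from the start: {1,2,4}. Unreachable: {3} — drop them.
P0 = {1,2} | {4}.
Refine {1,2} on symbol a: members go to different blocks, giving {1} and {2}.
The partition is now stable with 3 blocks: {1} | {4} | {2}.

3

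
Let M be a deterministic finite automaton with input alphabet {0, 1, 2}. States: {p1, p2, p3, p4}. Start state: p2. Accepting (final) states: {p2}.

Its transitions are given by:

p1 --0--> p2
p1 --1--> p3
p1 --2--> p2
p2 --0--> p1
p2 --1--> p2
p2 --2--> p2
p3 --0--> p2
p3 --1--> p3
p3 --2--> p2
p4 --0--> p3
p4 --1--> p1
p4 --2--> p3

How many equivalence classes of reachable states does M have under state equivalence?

2

First remove the unreachable states {p4}; 3 states remain.
Start with accepting vs non-accepting: {p2} | {p1,p3}.
The partition is now stable with 2 blocks: {p2} | {p1,p3}.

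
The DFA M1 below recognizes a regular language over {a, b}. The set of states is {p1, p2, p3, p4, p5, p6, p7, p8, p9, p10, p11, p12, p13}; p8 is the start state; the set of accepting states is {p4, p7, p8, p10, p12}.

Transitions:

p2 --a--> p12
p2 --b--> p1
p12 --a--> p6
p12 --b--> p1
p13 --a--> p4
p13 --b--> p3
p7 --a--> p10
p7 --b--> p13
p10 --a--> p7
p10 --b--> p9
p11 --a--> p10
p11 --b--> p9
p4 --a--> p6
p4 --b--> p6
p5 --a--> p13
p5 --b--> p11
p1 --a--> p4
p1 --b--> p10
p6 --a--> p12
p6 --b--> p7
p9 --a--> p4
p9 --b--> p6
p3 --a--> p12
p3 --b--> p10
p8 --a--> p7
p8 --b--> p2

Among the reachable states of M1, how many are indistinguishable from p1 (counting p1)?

First remove the unreachable states {p5,p11}; 11 states remain.
Start with accepting vs non-accepting: {p4,p7,p8,p10,p12} | {p1,p2,p3,p6,p9,p13}.
Split {p4,p7,p8,p10,p12} by δ(·,a) → {p7,p8,p10} and {p4,p12}.
Refine {p1,p2,p3,p6,p9,p13} on symbol b: members go to different blocks, giving {p1,p3,p6} and {p2,p9,p13}.
No further refinement is possible. Final partition (4 blocks): {p7,p8,p10} | {p1,p3,p6} | {p4,p12} | {p2,p9,p13}.
State p1 belongs to the block {p1,p3,p6}, which has 3 states.

3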